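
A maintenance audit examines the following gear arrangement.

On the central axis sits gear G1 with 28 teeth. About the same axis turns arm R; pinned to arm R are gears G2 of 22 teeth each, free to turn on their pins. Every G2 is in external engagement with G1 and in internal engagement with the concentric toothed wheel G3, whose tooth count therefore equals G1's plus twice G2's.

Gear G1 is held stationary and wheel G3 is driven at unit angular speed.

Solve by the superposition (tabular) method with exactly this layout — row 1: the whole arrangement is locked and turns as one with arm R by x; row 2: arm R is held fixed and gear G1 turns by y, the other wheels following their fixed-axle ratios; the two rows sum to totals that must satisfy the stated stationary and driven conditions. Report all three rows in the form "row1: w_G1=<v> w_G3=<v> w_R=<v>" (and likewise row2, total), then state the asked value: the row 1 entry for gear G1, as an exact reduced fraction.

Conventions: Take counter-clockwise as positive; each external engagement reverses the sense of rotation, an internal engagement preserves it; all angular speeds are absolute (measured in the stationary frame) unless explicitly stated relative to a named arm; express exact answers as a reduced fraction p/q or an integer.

row1: w_G1=18/25 w_G3=18/25 w_R=18/25
row2: w_G1=-18/25 w_G3=7/25 w_R=0
total: w_G1=0 w_G3=1 w_R=18/25
asked value: 18/25

recognized (axles ride arm R): planetary set, 28/22/72 teeth
row 1 (train locked, turned with arm): all members turn x
superposition row 2 [arm held]: sun y, ring −(28/72)·y, arm 0
boundary: total ω_sun = x + y = 0 and total ω_ring = x − (28/72)·y = 1  ⇒  y = -18/25, x = 18/25
row 2 ring = −(28/72)·(-18/25) = 7/25
totals (row 1 + row 2): sun 18/25 + (-18/25) = 0, ring 18/25 + 7/25 = 1, arm 18/25 + 0 = 18/25
asked cell (row1, sun) = 18/25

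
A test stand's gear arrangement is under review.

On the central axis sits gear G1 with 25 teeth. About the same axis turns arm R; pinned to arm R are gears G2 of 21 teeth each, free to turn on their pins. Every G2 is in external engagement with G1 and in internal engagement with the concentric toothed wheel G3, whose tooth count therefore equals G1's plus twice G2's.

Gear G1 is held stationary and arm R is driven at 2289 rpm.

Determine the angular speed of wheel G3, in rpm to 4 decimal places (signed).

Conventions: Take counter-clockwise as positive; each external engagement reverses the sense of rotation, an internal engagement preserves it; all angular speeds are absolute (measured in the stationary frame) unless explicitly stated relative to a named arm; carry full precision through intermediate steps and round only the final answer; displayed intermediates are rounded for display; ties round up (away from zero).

+3143.1045 rpm

class = planetary set [G3 = 25+2·21 = 67; Willis about the carrier]
normalise by the input: solve with ω_arm = 1, then scale by 2289 rpm
ring teeth: 25 + 2·21 = 67
25(ω_sun−ω_arm) = −67(ω_ring−ω_arm),  ω_sun = 0, ω_arm = 1
ω_ring = 1 − (25/67)(0−1) = 92/67
scale: ω_ring = 92/67 × 2289 rpm = +3143.1045 rpm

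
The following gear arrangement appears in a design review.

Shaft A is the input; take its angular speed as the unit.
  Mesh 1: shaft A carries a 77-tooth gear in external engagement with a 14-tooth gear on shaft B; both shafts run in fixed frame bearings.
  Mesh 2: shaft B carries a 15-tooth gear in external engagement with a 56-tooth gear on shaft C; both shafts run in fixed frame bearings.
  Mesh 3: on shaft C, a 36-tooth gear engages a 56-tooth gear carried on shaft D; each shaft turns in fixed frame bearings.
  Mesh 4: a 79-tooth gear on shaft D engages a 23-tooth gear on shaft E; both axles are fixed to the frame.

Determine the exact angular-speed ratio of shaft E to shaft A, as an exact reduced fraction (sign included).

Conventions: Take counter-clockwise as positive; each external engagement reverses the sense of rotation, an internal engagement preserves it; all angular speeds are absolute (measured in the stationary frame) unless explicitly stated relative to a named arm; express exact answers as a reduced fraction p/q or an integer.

117315/36064

class = fixed-axis compound train [4 meshes; 4 ratios multiply, 4 sense flips]
mesh 1 [77T→14T]: running ratio 11/2, sense −
mesh 2 [15T→56T]: running ratio 165/112, sense +
mesh 3 [36T→56T]: running ratio 1485/1568, sense −
mesh 4 [79T→23T]: running ratio 117315/36064, sense +
ω_out/ω_in = 117315/36064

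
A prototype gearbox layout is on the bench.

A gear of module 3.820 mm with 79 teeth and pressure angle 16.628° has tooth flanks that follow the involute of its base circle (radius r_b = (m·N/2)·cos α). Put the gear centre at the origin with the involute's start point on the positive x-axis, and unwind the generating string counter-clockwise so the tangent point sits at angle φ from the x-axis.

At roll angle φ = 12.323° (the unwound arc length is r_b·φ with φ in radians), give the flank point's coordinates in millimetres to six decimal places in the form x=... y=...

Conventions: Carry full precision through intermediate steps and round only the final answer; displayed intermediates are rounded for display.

x=147.885639 y=0.477264

class = single-mesh tooth geometry [base-circle involute, m = 3.820, 79T]
pitch radius r_p = m·N/2 = 3.820·79/2 = 150.890000
base radius r_b = r_p·cos α = 150.890000·cos 16.628° = 144.580210
roll angle φ = 12.323° = 0.21507692 rad
x = r_b·(cos φ + φ·sin φ) = 147.885639
y = r_b·(sin φ − φ·cos φ) = 0.477264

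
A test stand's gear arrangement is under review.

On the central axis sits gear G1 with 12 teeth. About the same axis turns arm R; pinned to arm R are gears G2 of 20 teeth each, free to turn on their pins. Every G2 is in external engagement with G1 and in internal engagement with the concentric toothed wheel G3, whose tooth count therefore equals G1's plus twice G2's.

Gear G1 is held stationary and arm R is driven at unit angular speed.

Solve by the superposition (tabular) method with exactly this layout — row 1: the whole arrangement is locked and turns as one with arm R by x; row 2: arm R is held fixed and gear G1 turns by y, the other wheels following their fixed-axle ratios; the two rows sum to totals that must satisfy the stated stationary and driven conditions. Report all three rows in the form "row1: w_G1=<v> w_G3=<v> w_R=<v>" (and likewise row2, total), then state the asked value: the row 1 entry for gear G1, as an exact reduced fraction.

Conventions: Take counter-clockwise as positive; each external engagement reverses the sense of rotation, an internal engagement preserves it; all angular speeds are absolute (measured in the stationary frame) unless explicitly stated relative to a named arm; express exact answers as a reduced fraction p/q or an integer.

row1: w_G1=1 w_G3=1 w_R=1
row2: w_G1=-1 w_G3=3/13 w_R=0
total: w_G1=0 w_G3=16/13 w_R=1
asked value: 1

planetary set (12T centre, 20T on arm, 52T internal) — Willis relation
superposition row 1 [locked train]: every member turns x
row 2 (arm held, sun turns y): ω_ring = −(12/52)·y, ω_arm = 0
boundary: total ω_sun = x + y = 0 and total ω_arm = x = 1  ⇒  y = -1, x = 1
row 2 ring = −(12/52)·(-1) = 3/13
totals (row 1 + row 2): sun 1 + (-1) = 0, ring 1 + 3/13 = 16/13, arm 1 + 0 = 1
asked cell (row1, sun) = 1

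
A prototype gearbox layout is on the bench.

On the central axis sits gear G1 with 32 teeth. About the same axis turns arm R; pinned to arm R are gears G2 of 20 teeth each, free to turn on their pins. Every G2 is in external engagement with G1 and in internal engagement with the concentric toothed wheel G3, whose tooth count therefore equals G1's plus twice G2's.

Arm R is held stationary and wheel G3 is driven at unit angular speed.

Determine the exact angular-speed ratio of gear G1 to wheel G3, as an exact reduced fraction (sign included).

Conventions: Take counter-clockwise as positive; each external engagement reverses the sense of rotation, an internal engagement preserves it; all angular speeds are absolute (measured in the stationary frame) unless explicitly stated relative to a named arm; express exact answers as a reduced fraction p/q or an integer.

-9/4

class = planetary set [G3 = 32+2·20 = 72; Willis about the carrier]
ring teeth: 32 + 2·20 = 72
32(ω_sun−ω_arm) = −72(ω_ring−ω_arm),  ω_arm = 0, ω_ring = 1
ω_sun = 0 − (72/32)(1−0) = -9/4
ω_out/ω_in = -9/4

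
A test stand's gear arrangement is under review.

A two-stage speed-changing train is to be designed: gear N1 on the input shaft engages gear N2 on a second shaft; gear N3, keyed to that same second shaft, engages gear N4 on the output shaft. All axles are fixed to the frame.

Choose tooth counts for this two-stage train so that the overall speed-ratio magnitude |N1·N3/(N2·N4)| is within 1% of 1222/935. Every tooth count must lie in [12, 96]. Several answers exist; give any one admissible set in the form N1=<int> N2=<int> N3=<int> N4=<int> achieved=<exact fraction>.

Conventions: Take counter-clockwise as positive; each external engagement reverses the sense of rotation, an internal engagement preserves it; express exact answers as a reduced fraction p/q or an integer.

2-stage fixed-axis compound train for ratio 1222/935
target = 1222/935 in lowest terms: an exact hit needs N1·N3 = k·1222 and N2·N4 = k·935 for one integer k, every count in [12, 96]; additionally prefer no 1:1 stage (N1 ≠ N2, N3 ≠ N4)
k = 1: N1·N3 = 1222 = 13·94, N2·N4 = 935 = 17·55
achieved = 13·94/(17·55) = 1222/935; |achieved − target| = 0 ≤ 611/46750 ✓

N1=13 N2=17 N3=94 N4=55 achieved=1222/935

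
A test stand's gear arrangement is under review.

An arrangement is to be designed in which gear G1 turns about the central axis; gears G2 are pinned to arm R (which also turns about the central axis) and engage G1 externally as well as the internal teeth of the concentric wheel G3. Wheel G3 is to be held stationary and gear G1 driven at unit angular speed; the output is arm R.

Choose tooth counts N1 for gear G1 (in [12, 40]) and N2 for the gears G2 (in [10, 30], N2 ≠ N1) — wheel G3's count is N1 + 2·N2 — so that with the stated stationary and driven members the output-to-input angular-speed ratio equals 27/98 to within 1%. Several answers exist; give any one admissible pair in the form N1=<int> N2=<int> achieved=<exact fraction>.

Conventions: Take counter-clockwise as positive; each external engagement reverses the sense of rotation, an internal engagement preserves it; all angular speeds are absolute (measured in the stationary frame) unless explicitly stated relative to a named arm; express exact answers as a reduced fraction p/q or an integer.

class = planetary set [ratio 27/98 wanted; Willis about the carrier]
Willis with ω_ring = 0: ω_arm/ω_sun = N1/(N1+N3); set equal to 27/98  ⇒  N3/N1 = 1/(27/98) − 1 = 71/27
N3 = N1 + 2·N2  ⇒  N2/N1 = (N3/N1 − 1)/2 = (71/27 − 1)/2 = 22/27
smallest multiple with N1 ≥ 12 and N2 ≥ 10: k = 1  ⇒  N1 = 1·27 = 27, N2 = 1·22 = 22 (N1 ≤ 40, N2 ≤ 30, N2 ≠ N1 ✓), N3 = 27 + 2·22 = 71
check: N1/(N1+N3) with N1 = 27, N3 = 71 gives 27/98; |achieved − target| = 0 ≤ 27/9800 ✓

N1=27 N2=22 achieved=27/98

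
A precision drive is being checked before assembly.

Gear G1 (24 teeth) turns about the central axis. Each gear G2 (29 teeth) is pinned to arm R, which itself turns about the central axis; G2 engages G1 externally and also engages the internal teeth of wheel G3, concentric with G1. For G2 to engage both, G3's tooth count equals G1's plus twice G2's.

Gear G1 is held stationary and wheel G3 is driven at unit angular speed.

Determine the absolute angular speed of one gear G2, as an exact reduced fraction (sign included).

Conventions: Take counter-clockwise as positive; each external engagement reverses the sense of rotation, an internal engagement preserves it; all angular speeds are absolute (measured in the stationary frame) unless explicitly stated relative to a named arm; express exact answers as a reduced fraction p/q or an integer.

41/29

recognized (axles ride arm R): planetary set, 24/29/82 teeth
ring teeth: 24 + 2·29 = 82
24(ω_sun−ω_arm) = −82(ω_ring−ω_arm),  ω_sun = 0, ω_ring = 1
24(0−ω_arm) = −82(1−ω_arm)  ⇒  106·ω_arm = 82  ⇒  ω_arm = 41/53
sun–planet mesh: 24·(0−41/53) = −29·(ω_p−ω_arm)  ⇒  ω_p−ω_arm = 984/1537
ω_p = 41/53 + 984/1537 = 41/29
exact speed ratio = 41/29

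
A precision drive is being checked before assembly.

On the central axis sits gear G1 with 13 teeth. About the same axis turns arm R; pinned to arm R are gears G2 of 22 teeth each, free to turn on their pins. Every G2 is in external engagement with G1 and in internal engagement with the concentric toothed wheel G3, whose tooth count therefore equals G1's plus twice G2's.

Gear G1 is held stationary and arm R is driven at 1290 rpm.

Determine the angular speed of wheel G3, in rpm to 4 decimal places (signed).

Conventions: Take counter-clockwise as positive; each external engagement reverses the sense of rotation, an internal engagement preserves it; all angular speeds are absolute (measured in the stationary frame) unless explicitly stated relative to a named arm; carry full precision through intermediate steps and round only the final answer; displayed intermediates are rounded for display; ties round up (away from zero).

+1584.2105 rpm

recognized (axles ride arm R): planetary set, 13/22/57 teeth
normalise by the input: solve with ω_arm = 1, then scale by 1290 rpm
ring teeth: 13 + 2·22 = 57
13(ω_sun−ω_arm) = −57(ω_ring−ω_arm),  ω_sun = 0, ω_arm = 1
ω_ring = 1 − (13/57)(0−1) = 70/57
scale: ω_ring = 70/57 × 1290 rpm = +1584.2105 rpm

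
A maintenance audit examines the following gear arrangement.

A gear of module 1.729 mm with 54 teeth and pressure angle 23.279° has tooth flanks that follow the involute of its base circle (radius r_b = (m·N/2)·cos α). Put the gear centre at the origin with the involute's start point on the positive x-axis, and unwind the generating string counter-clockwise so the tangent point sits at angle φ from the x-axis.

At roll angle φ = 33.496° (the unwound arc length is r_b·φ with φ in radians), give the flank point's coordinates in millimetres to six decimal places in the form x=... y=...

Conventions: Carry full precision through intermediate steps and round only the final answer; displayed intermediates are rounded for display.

single-mesh involute tooth geometry (54T wheel at module 1.729)
pitch radius r_p = m·N/2 = 1.729·54/2 = 46.683000
base radius r_b = r_p·cos α = 46.683000·cos 23.279° = 42.882597
roll angle φ = 33.496° = 0.58461549 rad
x = r_b·(cos φ + φ·sin φ) = 49.596349
y = r_b·(sin φ − φ·cos φ) = 2.759653

x=49.596349 y=2.759653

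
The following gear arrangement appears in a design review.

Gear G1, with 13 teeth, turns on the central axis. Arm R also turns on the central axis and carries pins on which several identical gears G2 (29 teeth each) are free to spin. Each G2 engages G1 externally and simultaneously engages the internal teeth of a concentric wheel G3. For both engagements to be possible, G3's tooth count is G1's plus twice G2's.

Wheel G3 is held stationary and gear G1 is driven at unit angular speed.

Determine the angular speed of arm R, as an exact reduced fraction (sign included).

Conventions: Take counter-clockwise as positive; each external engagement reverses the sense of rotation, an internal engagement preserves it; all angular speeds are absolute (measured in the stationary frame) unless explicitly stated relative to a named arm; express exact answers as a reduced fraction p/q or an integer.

13/84

recognized (axles ride arm R): planetary set, 13/29/71 teeth
ring teeth: 13 + 2·29 = 71
13(ω_sun−ω_arm) = −71(ω_ring−ω_arm),  ω_ring = 0, ω_sun = 1
13(1−ω_arm) = −71(0−ω_arm)  ⇒  84·ω_arm = 13  ⇒  ω_arm = 13/84
exact speed ratio = 13/84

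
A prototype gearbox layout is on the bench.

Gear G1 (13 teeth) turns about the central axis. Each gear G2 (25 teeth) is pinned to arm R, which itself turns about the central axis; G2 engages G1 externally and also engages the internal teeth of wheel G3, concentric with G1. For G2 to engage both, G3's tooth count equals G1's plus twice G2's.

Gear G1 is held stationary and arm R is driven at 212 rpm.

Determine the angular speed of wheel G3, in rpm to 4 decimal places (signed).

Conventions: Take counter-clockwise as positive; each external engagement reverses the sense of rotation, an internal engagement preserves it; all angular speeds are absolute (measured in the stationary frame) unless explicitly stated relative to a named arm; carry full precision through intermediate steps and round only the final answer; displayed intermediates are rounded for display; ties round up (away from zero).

+255.7460 rpm

topology: planetary set — G1 13T / G2 25T / G3 63T, arm = carrier (Willis)
normalise by the input: solve with ω_arm = 1, then scale by 212 rpm
ring teeth: 13 + 2·25 = 63
13(ω_sun−ω_arm) = −63(ω_ring−ω_arm),  ω_sun = 0, ω_arm = 1
ω_ring = 1 − (13/63)(0−1) = 76/63
scale: ω_ring = 76/63 × 212 rpm = +255.7460 rpm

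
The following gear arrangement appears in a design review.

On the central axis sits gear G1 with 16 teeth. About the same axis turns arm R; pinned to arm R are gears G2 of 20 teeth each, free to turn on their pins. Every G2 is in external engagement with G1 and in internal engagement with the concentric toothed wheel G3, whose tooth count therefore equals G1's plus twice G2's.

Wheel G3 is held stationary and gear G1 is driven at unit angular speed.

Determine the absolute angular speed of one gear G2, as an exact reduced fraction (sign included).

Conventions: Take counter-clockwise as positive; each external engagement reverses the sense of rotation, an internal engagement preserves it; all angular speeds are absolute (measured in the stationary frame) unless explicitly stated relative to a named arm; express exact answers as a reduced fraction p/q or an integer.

-2/5

topology: planetary set — G1 16T / G2 20T / G3 56T, arm = carrier (Willis)
ring teeth: 16 + 2·20 = 56
16(ω_sun−ω_arm) = −56(ω_ring−ω_arm),  ω_ring = 0, ω_sun = 1
16(1−ω_arm) = −56(0−ω_arm)  ⇒  72·ω_arm = 16  ⇒  ω_arm = 2/9
sun–planet mesh: 16·(1−2/9) = −20·(ω_p−ω_arm)  ⇒  ω_p−ω_arm = -28/45
ω_p = 2/9 − 28/45 = -2/5
exact speed ratio = -2/5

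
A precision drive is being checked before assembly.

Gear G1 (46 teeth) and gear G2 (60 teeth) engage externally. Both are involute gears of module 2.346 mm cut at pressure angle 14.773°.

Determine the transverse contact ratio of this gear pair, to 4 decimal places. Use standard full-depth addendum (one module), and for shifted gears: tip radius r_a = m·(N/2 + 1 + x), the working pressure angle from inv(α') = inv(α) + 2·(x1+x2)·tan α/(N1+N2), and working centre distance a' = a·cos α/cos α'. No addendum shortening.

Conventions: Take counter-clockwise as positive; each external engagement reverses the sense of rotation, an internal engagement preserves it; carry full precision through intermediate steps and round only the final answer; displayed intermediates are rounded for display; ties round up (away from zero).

2.1200

recognized (one external pair, fixed centres): single-mesh tooth geometry, m = 2.346, N1 = 46, N2 = 60
base radii: r_b1 = 52.174346, r_b2 = 68.053495
tip radii: r_a1 = 56.304000, r_a2 = 72.726000
no profile shift: α' = α, a' = a
action lengths: √(r_a1²−r_b1²) = 21.165492, √(r_a2²−r_b2²) = 25.647475
base pitch p_b = π·m·cos α = 7.126545
CR = (21.165492 + 25.647475 − 124.338000·sin 14.77300°)/7.126545 = 2.119962
contact ratio ≈ 2.1200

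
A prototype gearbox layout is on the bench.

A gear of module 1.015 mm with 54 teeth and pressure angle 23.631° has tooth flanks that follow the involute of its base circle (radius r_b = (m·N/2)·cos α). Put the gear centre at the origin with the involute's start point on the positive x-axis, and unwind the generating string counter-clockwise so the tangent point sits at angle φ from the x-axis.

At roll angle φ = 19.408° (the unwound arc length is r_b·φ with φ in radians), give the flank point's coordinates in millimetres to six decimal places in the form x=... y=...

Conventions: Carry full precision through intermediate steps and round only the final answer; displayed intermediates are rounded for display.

x=26.506318 y=0.321556

class = single-mesh tooth geometry [base-circle involute, m = 1.015, 54T]
pitch radius r_p = m·N/2 = 1.015·54/2 = 27.405000
base radius r_b = r_p·cos α = 27.405000·cos 23.631° = 25.106981
roll angle φ = 19.408° = 0.33873350 rad
x = r_b·(cos φ + φ·sin φ) = 26.506318
y = r_b·(sin φ − φ·cos φ) = 0.321556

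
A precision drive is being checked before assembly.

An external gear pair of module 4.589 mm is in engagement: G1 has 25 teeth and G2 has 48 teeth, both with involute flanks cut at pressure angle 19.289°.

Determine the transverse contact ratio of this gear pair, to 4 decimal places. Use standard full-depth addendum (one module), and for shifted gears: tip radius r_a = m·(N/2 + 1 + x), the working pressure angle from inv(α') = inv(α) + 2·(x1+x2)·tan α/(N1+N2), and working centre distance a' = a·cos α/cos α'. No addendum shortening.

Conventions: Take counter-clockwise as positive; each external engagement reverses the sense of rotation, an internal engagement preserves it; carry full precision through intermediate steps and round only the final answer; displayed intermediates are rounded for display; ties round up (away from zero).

1.7132

class = single-mesh tooth geometry [involute pair 25T × 48T, m = 4.589]
base radii: r_b1 = 54.142421, r_b2 = 103.953448
tip radii: r_a1 = 61.951500, r_a2 = 114.725000
no profile shift: α' = α, a' = a
action lengths: √(r_a1²−r_b1²) = 30.109577, √(r_a2²−r_b2²) = 48.533558
base pitch p_b = π·m·cos α = 13.607475
CR = (30.109577 + 48.533558 − 167.498500·sin 19.28900°)/13.607475 = 1.713236
contact ratio ≈ 1.7132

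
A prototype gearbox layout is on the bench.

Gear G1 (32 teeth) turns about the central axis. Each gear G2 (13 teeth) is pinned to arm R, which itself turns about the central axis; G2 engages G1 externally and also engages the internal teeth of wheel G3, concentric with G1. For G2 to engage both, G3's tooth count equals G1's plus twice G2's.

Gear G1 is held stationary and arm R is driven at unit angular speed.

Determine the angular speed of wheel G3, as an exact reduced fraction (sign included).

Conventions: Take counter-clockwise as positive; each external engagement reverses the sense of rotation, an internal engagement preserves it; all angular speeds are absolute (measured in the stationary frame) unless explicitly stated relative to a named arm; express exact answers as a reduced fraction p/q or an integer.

45/29

planetary set (32T centre, 13T on arm, 58T internal) — Willis relation
ring teeth: 32 + 2·13 = 58
32(ω_sun−ω_arm) = −58(ω_ring−ω_arm),  ω_sun = 0, ω_arm = 1
ω_ring = 1 − (32/58)(0−1) = 45/29
exact speed ratio = 45/29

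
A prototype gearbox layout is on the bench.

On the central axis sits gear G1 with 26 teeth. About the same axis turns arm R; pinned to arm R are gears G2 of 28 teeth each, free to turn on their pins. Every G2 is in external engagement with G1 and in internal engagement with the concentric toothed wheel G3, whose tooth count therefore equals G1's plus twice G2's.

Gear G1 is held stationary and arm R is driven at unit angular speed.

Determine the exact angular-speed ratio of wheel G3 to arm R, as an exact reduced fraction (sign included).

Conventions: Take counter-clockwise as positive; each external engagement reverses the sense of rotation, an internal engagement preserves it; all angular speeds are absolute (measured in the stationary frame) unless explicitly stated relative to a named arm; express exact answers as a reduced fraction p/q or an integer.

54/41

recognized (axles ride arm R): planetary set, 26/28/82 teeth
ring teeth: 26 + 2·28 = 82
26(ω_sun−ω_arm) = −82(ω_ring−ω_arm),  ω_sun = 0, ω_arm = 1
ω_ring = 1 − (26/82)(0−1) = 54/41
ω_out/ω_in = 54/41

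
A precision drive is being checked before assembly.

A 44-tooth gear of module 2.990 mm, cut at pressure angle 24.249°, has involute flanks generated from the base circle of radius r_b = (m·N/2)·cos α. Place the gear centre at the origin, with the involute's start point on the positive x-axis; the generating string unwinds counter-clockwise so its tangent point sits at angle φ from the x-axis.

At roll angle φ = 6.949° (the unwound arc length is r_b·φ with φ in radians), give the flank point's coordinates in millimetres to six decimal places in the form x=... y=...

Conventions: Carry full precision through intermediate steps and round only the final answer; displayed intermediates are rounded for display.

recognized (one wheel, involute flank): single-mesh tooth geometry, m = 2.990, N = 44
pitch radius r_p = m·N/2 = 2.990·44/2 = 65.780000
base radius r_b = r_p·cos α = 65.780000·cos 24.249° = 59.976179
roll angle φ = 6.949° = 0.12128293 rad
x = r_b·(cos φ + φ·sin φ) = 60.415669
y = r_b·(sin φ − φ·cos φ) = 0.035614

x=60.415669 y=0.035614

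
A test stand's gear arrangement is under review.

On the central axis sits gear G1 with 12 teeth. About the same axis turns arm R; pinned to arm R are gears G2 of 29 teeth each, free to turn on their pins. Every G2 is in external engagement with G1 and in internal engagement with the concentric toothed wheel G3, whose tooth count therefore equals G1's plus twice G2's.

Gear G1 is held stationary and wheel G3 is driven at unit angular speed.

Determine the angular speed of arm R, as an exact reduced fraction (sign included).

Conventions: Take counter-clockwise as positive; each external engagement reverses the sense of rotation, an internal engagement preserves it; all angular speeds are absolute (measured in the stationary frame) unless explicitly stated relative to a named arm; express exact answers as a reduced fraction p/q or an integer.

class = planetary set [G3 = 12+2·29 = 70; Willis about the carrier]
ring teeth: 12 + 2·29 = 70
12(ω_sun−ω_arm) = −70(ω_ring−ω_arm),  ω_sun = 0, ω_ring = 1
12(0−ω_arm) = −70(1−ω_arm)  ⇒  82·ω_arm = 70  ⇒  ω_arm = 35/41
exact speed ratio = 35/41

35/41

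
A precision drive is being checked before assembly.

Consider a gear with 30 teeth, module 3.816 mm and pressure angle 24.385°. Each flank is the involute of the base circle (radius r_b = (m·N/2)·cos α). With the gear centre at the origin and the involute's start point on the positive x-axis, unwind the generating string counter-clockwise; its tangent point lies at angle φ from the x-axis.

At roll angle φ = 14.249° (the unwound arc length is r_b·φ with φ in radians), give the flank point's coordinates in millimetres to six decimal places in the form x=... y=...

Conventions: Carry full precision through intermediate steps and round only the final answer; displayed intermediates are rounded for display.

x=53.721055 y=0.265641

topology: single-mesh involute geometry — m = 3.816, N = 30
pitch radius r_p = m·N/2 = 3.816·30/2 = 57.240000
base radius r_b = r_p·cos α = 57.240000·cos 24.385° = 52.133721
roll angle φ = 14.249° = 0.24869197 rad
x = r_b·(cos φ + φ·sin φ) = 53.721055
y = r_b·(sin φ − φ·cos φ) = 0.265641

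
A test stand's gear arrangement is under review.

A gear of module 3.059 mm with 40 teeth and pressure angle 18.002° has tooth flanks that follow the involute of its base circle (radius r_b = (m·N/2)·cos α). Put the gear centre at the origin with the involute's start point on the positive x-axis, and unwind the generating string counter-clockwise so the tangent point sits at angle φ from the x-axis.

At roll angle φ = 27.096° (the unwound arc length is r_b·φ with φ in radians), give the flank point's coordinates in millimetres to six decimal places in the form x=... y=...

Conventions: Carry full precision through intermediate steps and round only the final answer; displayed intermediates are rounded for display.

x=64.332160 y=2.005825

recognized (one wheel, involute flank): single-mesh tooth geometry, m = 3.059, N = 40
pitch radius r_p = m·N/2 = 3.059·40/2 = 61.180000
base radius r_b = r_p·cos α = 61.180000·cos 18.002° = 58.184978
roll angle φ = 27.096° = 0.47291441 rad
x = r_b·(cos φ + φ·sin φ) = 64.332160
y = r_b·(sin φ − φ·cos φ) = 2.005825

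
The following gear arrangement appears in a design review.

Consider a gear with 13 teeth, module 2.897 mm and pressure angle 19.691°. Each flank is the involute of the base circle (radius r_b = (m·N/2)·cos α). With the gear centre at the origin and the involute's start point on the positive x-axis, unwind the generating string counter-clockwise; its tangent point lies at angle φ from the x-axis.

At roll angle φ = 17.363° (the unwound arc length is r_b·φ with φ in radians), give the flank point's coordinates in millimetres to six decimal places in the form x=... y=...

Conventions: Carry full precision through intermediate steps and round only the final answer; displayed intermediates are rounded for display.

topology: single-mesh involute geometry — m = 2.897, N = 13
pitch radius r_p = m·N/2 = 2.897·13/2 = 18.830500
base radius r_b = r_p·cos α = 18.830500·cos 19.691° = 17.729358
roll angle φ = 17.363° = 0.30304152 rad
x = r_b·(cos φ + φ·sin φ) = 18.524843
y = r_b·(sin φ − φ·cos φ) = 0.162961

x=18.524843 y=0.162961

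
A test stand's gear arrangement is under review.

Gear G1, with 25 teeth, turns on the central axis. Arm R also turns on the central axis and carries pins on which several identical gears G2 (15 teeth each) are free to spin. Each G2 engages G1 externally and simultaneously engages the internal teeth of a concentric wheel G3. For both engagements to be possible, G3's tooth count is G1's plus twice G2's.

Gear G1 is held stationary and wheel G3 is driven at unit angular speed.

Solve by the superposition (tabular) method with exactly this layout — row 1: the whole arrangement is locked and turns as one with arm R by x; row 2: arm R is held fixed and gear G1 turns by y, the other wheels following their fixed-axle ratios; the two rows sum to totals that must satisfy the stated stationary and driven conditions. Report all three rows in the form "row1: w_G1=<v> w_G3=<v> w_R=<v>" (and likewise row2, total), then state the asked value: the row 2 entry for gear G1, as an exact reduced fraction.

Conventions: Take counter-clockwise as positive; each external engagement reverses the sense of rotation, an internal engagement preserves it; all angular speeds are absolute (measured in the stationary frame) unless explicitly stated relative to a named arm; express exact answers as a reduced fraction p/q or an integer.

recognized (axles ride arm R): planetary set, 25/15/55 teeth
superposition row 1 [locked train]: every member turns x
row 2 (arm held, sun turns y): ω_ring = −(25/55)·y, ω_arm = 0
boundary: total ω_sun = x + y = 0 and total ω_ring = x − (25/55)·y = 1  ⇒  y = -11/16, x = 11/16
row 2 ring = −(25/55)·(-11/16) = 5/16
totals (row 1 + row 2): sun 11/16 + (-11/16) = 0, ring 11/16 + 5/16 = 1, arm 11/16 + 0 = 11/16
asked cell (row2, sun) = -11/16

row1: w_G1=11/16 w_G3=11/16 w_R=11/16
row2: w_G1=-11/16 w_G3=5/16 w_R=0
total: w_G1=0 w_G3=1 w_R=11/16
asked value: -11/16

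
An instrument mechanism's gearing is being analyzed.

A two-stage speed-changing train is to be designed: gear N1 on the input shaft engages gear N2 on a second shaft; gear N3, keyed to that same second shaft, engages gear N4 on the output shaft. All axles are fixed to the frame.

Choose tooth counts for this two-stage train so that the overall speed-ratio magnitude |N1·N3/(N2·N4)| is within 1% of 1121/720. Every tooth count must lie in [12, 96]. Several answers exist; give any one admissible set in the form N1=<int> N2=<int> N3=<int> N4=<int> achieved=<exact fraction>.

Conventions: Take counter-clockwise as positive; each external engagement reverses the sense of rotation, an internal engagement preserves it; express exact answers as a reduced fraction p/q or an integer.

N1=19 N2=12 N3=59 N4=60 achieved=1121/720

topology: fixed-axis compound train — 2 stages, target 1121/720
target = 1121/720 in lowest terms: an exact hit needs N1·N3 = k·1121 and N2·N4 = k·720 for one integer k, every count in [12, 96]; additionally prefer no 1:1 stage (N1 ≠ N2, N3 ≠ N4)
k = 1: N1·N3 = 1121 = 19·59, N2·N4 = 720 = 12·60
achieved = 19·59/(12·60) = 1121/720; |achieved − target| = 0 ≤ 1121/72000 ✓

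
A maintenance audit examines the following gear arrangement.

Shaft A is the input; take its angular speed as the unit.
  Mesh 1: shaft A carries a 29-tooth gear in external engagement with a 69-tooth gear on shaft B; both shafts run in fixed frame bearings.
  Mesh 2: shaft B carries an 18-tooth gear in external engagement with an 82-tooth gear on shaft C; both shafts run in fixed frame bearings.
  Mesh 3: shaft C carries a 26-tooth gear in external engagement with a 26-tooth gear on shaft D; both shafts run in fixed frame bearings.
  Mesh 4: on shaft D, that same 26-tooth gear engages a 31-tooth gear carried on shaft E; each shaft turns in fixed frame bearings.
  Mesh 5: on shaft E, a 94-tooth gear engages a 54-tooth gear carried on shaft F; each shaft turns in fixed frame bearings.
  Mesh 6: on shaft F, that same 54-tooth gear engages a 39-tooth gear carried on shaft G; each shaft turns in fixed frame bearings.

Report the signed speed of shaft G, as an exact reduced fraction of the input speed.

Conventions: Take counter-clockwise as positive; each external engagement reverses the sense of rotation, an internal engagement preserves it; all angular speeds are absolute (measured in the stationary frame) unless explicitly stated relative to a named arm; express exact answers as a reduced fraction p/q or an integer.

5452/29233

6-mesh fixed-axis compound train (all bearings frame-fixed)
mesh 1 [29T→69T]: |ω|/ω_in = 1×29/69 = 29/69, sense flips to −
mesh 2 [18T→82T]: |ω|/ω_in = (29/69)×18/82 = 87/943, sense flips to +
mesh 3 [26T→26T]: |ω|/ω_in = (87/943)×26/26 = 87/943, sense flips to −
mesh 4 [26T→31T]: |ω|/ω_in = (87/943)×26/31 = 2262/29233, sense flips to +
mesh 5 [94T→54T]: |ω|/ω_in = (2262/29233)×94/54 = 35438/263097, sense flips to −
mesh 6 [54T→39T]: |ω|/ω_in = (35438/263097)×54/39 = 5452/29233, sense flips to +
signed output speed (× input speed) = 5452/29233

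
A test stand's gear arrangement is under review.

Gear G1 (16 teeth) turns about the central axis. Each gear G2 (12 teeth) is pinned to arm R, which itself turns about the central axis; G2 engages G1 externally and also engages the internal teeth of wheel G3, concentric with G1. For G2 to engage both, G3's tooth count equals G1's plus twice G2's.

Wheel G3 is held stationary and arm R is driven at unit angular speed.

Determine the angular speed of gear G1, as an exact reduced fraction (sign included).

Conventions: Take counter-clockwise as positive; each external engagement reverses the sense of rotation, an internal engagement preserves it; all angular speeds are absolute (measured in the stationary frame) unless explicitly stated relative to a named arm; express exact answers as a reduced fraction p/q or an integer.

planetary set (16T centre, 12T on arm, 40T internal) — Willis relation
ring teeth: 16 + 2·12 = 40
16(ω_sun−ω_arm) = −40(ω_ring−ω_arm),  ω_ring = 0, ω_arm = 1
ω_sun = 1 − (40/16)(0−1) = 7/2
exact speed ratio = 7/2

7/2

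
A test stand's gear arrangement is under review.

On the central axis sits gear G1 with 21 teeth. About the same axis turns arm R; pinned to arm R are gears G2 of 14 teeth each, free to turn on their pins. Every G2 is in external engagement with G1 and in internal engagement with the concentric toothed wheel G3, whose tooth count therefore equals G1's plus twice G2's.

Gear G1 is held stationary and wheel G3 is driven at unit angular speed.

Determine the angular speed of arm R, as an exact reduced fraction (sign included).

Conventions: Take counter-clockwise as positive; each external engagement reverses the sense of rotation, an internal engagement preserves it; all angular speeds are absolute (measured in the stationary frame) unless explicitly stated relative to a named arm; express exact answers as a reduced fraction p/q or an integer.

7/10

topology: planetary set — G1 21T / G2 14T / G3 49T, arm = carrier (Willis)
ring teeth: 21 + 2·14 = 49
21(ω_sun−ω_arm) = −49(ω_ring−ω_arm),  ω_sun = 0, ω_ring = 1
21(0−ω_arm) = −49(1−ω_arm)  ⇒  70·ω_arm = 49  ⇒  ω_arm = 7/10
exact speed ratio = 7/10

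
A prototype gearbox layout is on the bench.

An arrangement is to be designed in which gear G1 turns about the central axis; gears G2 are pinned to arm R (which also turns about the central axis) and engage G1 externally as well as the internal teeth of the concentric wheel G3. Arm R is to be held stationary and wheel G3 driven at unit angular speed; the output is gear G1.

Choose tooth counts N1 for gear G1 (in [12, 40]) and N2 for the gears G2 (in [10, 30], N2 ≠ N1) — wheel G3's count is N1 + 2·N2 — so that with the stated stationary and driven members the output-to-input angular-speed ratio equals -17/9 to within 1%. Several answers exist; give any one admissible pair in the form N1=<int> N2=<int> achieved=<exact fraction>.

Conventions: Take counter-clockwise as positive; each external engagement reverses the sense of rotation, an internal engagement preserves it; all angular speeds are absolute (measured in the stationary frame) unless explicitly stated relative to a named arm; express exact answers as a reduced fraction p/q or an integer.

planetary set to be sized for -17/9 (Willis relation)
Willis with ω_arm = 0: ω_sun/ω_ring = −N3/N1; set equal to -17/9  ⇒  N3/N1 = −(-17/9) = 17/9
N3 = N1 + 2·N2  ⇒  N2/N1 = (N3/N1 − 1)/2 = (17/9 − 1)/2 = 4/9
smallest multiple with N1 ≥ 12 and N2 ≥ 10: k = 3  ⇒  N1 = 3·9 = 27, N2 = 3·4 = 12 (N1 ≤ 40, N2 ≤ 30, N2 ≠ N1 ✓), N3 = 27 + 2·12 = 51
check: −N3/N1 with N1 = 27, N3 = 51 gives -17/9; |achieved − target| = 0 ≤ 17/900 ✓

N1=27 N2=12 achieved=-17/9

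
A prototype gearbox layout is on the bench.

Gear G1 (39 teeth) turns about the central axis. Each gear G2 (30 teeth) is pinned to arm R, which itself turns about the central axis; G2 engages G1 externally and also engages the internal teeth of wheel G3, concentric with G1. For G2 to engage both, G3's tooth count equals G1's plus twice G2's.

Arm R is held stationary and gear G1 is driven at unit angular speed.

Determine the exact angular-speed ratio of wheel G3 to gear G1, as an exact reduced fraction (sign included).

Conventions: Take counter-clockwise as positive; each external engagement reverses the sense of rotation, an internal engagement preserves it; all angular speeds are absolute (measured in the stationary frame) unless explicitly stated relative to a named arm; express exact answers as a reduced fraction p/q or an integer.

-13/33

planetary set (39T centre, 30T on arm, 99T internal) — Willis relation
ring teeth: 39 + 2·30 = 99
39(ω_sun−ω_arm) = −99(ω_ring−ω_arm),  ω_arm = 0, ω_sun = 1
ω_ring = 0 − (39/99)(1−0) = -13/33
ω_out/ω_in = -13/33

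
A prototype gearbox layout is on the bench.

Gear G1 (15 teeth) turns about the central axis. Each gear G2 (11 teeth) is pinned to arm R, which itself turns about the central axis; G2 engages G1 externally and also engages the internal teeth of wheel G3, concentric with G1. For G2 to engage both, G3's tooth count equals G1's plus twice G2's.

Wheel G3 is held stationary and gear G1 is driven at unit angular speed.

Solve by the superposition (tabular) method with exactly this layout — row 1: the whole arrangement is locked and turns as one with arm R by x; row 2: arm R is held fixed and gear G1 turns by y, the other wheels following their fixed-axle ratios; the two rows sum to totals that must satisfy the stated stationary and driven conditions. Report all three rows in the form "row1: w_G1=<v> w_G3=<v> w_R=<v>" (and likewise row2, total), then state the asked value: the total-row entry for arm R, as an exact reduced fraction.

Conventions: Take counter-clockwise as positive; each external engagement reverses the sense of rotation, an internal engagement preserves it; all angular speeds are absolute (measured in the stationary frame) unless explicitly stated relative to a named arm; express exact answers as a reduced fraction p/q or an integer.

planetary set (15T centre, 11T on arm, 37T internal) — Willis relation
superposition row 1 [locked train]: every member turns x
row 2 — arm fixed, fixed-axis ratios: sun y, ring −(15/37)·y, arm 0
boundary: total ω_ring = x − (15/37)·y = 0 and total ω_sun = x + y = 1  ⇒  y = 37/52, x = 15/52
row 2 ring = −(15/37)·37/52 = -15/52
totals (row 1 + row 2): sun 15/52 + 37/52 = 1, ring 15/52 + (-15/52) = 0, arm 15/52 + 0 = 15/52
asked cell (total, arm) = 15/52

row1: w_G1=15/52 w_G3=15/52 w_R=15/52
row2: w_G1=37/52 w_G3=-15/52 w_R=0
total: w_G1=1 w_G3=0 w_R=15/52
asked value: 15/52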